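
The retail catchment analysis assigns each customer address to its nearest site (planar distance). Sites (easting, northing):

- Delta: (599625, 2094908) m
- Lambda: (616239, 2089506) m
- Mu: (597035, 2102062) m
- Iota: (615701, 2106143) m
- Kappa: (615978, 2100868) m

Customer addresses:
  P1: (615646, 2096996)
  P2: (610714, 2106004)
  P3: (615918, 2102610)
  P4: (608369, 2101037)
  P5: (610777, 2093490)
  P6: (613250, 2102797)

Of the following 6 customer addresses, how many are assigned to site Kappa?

P1 → Kappa
P2 → Iota
P3 → Kappa
P4 → Kappa
P5 → Lambda
P6 → Kappa
4 of the 6 go to Kappa.

4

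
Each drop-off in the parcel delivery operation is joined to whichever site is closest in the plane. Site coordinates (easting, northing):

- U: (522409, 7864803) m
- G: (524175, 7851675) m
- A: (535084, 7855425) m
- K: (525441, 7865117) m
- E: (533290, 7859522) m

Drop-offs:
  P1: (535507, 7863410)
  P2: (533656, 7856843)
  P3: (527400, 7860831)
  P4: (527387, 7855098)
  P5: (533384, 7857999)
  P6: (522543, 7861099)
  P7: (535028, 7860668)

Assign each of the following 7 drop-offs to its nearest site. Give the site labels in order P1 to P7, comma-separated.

E, A, K, G, E, U, E

P1 → E (d²=20031633.00)
P2 → A (d²=4049908.00)
P3 → K (d²=22207477.00)
P4 → G (d²=22033873.00)
P5 → E (d²=2328365.00)
P6 → U (d²=13737572.00)
P7 → E (d²=4333960.00)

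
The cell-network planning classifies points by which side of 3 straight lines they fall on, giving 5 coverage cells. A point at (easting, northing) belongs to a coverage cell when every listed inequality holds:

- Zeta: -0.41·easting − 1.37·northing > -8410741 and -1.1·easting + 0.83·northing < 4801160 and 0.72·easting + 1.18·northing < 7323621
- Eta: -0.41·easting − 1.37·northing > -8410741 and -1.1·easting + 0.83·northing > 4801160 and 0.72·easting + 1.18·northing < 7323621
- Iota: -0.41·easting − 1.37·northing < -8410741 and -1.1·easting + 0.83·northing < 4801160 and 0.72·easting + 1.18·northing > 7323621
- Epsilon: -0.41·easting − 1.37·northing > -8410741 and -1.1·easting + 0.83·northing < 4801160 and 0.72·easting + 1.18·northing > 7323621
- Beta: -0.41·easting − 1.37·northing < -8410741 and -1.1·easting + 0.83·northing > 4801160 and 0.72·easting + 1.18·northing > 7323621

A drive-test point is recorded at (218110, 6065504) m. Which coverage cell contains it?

Zeta

-0.41·218110 − 1.37·6065504 = -8399165.580, which is > -8410741
-1.1·218110 + 0.83·6065504 = 4794447.320, which is < 4801160
0.72·218110 + 1.18·6065504 = 7314333.920, which is < 7323621
This sign pattern matches Zeta.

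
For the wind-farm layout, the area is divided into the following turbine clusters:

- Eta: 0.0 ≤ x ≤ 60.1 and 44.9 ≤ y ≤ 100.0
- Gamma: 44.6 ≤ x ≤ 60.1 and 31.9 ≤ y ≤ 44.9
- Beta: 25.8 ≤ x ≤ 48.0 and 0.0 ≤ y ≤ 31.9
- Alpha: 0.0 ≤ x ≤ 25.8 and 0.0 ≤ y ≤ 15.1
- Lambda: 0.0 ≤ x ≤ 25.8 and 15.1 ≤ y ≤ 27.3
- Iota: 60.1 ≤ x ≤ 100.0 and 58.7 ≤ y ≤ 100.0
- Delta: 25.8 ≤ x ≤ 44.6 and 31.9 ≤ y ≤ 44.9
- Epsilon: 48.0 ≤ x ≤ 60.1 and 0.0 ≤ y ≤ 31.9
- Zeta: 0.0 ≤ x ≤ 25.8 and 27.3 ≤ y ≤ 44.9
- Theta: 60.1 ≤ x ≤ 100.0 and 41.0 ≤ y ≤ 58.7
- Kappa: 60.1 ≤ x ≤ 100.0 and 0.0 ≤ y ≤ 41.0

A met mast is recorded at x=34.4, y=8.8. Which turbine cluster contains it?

Beta

The point has x = 34.4 and y = 8.8.
Only Beta satisfies 25.8 ≤ x ≤ 48.0 and 0.0 ≤ y ≤ 31.9.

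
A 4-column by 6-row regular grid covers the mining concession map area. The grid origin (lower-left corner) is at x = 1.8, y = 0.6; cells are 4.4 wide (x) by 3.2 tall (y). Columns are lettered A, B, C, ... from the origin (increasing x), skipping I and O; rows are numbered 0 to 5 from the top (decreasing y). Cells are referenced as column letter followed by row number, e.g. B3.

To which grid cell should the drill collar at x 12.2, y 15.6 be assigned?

Column index: ⌊(12.2 − 1.8) / 4.4⌋ = ⌊2.364⌋ = 2 → column C
Row offset from origin: ⌊(15.6 − 0.6) / 3.2⌋ = ⌊4.688⌋ = 4 → row 1 (counted from top)

C1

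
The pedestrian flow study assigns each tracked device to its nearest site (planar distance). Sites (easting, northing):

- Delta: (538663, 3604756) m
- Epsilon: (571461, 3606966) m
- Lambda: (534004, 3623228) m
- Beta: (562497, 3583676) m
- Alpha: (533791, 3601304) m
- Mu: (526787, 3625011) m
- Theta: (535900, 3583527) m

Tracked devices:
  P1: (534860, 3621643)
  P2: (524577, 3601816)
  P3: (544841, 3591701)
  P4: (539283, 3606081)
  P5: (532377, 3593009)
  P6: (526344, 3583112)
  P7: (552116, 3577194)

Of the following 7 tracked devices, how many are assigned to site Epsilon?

0

P1 → Lambda
P2 → Alpha
P3 → Theta
P4 → Delta
P5 → Alpha
P6 → Theta
P7 → Beta
0 of the 7 go to Epsilon.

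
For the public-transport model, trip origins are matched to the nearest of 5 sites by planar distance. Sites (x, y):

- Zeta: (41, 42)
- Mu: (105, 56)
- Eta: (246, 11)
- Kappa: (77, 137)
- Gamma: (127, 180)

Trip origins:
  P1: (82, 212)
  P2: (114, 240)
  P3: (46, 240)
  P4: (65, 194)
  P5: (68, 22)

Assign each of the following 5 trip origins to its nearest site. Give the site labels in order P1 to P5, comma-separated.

Gamma, Gamma, Gamma, Kappa, Zeta

P1 → Gamma (d²=3049.00)
P2 → Gamma (d²=3769.00)
P3 → Gamma (d²=10161.00)
P4 → Kappa (d²=3393.00)
P5 → Zeta (d²=1129.00)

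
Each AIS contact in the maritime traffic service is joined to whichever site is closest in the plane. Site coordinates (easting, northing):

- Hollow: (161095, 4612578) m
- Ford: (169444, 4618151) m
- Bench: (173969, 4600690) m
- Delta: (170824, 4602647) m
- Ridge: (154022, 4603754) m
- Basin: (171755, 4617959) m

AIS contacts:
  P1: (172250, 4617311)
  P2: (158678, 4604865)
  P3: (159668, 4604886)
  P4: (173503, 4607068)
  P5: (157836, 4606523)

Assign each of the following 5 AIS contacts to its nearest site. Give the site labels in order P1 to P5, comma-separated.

P1 → Basin (d²=664929.00)
P2 → Ridge (d²=22912657.00)
P3 → Ridge (d²=33158740.00)
P4 → Delta (d²=26722282.00)
P5 → Ridge (d²=22213957.00)

Basin, Ridge, Ridge, Delta, Ridge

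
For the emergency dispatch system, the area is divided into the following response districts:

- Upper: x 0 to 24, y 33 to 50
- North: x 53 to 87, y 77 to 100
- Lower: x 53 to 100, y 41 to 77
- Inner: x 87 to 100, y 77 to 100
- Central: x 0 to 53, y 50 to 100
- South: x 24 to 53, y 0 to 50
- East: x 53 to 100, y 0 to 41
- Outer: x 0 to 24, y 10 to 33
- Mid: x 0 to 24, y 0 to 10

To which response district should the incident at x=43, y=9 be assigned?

South

The point has x = 43 and y = 9.
Only South satisfies 24 ≤ x ≤ 53 and 0 ≤ y ≤ 50.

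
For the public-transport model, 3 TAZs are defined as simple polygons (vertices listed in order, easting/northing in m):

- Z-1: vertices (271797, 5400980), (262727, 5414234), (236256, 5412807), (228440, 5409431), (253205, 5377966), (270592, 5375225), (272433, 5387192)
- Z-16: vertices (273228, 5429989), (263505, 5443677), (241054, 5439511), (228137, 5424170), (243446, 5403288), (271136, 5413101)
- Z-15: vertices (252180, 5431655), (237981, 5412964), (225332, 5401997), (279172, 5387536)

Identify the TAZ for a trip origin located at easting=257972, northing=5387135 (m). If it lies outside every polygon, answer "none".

Z-1

Cast a ray rightward from (257972, 5387135). For each polygon, the edges (by vertex number in listed order) whose endpoints lie on opposite sides of northing = 5387135, where each meets that height, and whether that is right or left of the point:
Z-1: 4–5 at easting≈245988.4 (left), 6–7 at easting≈272424.2 (right) → 1 crossing.
Z-16: no edge straddles that height → 0 crossings.
Z-15: no edge straddles that height → 0 crossings.
Only Z-1 has an odd count, so the point is inside Z-1.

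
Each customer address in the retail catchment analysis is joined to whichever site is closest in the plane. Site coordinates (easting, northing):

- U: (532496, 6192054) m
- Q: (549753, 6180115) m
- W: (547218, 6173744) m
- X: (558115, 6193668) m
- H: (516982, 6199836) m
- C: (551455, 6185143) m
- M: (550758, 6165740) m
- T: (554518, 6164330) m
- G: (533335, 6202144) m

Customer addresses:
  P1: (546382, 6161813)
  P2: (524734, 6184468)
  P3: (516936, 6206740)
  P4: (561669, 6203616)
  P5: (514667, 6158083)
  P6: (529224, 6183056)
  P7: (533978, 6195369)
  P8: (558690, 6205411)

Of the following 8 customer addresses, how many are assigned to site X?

P1 → M
P2 → U
P3 → H
P4 → X
P5 → W
P6 → U
P7 → U
P8 → X
2 of the 8 go to X.

2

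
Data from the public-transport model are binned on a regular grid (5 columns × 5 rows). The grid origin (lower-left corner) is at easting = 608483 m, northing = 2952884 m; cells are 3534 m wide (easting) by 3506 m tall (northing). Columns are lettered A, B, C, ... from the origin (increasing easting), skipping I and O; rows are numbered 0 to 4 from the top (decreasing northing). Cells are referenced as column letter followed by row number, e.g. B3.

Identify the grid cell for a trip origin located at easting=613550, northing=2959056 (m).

B3

Column index: ⌊(613550 − 608483) / 3534⌋ = ⌊1.434⌋ = 1 → column B
Row offset from origin: ⌊(2959056 − 2952884) / 3506⌋ = ⌊1.760⌋ = 1 → row 3 (counted from top)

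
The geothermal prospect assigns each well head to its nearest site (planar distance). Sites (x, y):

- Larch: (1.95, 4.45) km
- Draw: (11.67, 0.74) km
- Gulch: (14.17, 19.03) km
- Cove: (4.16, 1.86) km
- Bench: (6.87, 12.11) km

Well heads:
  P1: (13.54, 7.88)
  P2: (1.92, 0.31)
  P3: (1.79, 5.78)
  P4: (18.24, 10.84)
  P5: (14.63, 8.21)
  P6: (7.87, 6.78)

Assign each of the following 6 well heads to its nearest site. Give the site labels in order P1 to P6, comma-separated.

Draw, Cove, Larch, Gulch, Draw, Bench

P1 → Draw (d²=54.48)
P2 → Cove (d²=7.42)
P3 → Larch (d²=1.79)
P4 → Gulch (d²=83.64)
P5 → Draw (d²=64.56)
P6 → Bench (d²=29.41)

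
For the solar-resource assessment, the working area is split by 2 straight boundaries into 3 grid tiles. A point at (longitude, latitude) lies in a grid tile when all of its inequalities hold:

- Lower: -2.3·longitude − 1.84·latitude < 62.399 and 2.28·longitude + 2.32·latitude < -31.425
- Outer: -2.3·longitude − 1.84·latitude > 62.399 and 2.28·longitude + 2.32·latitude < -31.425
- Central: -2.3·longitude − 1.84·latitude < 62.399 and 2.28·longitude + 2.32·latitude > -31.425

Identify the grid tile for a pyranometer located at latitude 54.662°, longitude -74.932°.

-2.3·-74.932 − 1.84·54.662 = 71.766, which is > 62.399
2.28·-74.932 + 2.32·54.662 = -44.029, which is < -31.425
This sign pattern matches Outer.

Outer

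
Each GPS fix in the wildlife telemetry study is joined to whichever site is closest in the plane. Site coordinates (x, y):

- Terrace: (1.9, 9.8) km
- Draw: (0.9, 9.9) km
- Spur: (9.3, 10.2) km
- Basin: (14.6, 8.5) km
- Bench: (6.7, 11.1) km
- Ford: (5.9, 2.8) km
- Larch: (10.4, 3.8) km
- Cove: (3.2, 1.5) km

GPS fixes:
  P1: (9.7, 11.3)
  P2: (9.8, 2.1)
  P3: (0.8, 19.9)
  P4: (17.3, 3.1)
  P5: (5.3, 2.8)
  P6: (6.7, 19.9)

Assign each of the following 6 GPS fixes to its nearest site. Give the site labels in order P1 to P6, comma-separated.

P1 → Spur (d²=1.37)
P2 → Larch (d²=3.25)
P3 → Draw (d²=100.01)
P4 → Basin (d²=36.45)
P5 → Ford (d²=0.36)
P6 → Bench (d²=77.44)

Spur, Larch, Draw, Basin, Ford, Bench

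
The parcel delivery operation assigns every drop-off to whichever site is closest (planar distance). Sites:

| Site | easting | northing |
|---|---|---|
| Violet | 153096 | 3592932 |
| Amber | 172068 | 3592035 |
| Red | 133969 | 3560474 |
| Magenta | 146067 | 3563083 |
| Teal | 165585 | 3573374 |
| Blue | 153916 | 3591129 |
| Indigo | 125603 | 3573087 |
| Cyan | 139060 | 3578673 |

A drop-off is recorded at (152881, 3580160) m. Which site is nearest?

Blue

Squared distances to each site:
Violet: 163170209.000; Amber: 509156594.000; Red: 745202340.000; Magenta: 338054525.000; Teal: 207441412.000; Blue: 121390186.000; Indigo: 794116613.000; Cyan: 193231210.000.
Minimum at Blue.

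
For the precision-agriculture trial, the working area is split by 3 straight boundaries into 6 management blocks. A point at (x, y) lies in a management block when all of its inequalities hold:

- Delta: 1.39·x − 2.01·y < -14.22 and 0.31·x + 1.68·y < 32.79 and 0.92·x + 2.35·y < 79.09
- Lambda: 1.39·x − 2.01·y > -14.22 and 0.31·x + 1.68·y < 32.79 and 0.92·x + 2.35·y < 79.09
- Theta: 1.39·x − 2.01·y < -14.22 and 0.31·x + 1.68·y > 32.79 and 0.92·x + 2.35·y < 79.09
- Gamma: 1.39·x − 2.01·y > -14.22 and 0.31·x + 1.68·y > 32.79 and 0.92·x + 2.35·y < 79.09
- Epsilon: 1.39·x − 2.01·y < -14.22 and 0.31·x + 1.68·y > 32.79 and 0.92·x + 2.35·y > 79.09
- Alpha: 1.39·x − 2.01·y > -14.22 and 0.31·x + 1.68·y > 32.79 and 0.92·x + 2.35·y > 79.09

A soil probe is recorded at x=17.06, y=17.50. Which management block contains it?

1.39·17.06 − 2.01·17.50 = -11.462, which is > -14.22
0.31·17.06 + 1.68·17.50 = 34.689, which is > 32.79
0.92·17.06 + 2.35·17.50 = 56.820, which is < 79.09
This sign pattern matches Gamma.

Gamma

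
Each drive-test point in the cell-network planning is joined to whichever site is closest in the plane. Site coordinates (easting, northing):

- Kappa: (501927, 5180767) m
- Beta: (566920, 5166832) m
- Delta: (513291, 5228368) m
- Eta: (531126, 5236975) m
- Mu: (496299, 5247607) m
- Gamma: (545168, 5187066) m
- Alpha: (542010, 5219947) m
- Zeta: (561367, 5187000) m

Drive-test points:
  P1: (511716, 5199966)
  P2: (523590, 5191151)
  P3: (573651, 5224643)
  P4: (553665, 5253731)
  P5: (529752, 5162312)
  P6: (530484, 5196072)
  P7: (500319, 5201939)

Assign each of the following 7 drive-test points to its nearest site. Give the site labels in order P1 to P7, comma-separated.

P1 → Kappa (d²=464426122.00)
P2 → Gamma (d²=482297309.00)
P3 → Alpha (d²=1023205297.00)
P4 → Eta (d²=788770057.00)
P5 → Gamma (d²=850413572.00)
P6 → Gamma (d²=296727892.00)
P7 → Kappa (d²=450839248.00)

Kappa, Gamma, Alpha, Eta, Gamma, Gamma, Kappa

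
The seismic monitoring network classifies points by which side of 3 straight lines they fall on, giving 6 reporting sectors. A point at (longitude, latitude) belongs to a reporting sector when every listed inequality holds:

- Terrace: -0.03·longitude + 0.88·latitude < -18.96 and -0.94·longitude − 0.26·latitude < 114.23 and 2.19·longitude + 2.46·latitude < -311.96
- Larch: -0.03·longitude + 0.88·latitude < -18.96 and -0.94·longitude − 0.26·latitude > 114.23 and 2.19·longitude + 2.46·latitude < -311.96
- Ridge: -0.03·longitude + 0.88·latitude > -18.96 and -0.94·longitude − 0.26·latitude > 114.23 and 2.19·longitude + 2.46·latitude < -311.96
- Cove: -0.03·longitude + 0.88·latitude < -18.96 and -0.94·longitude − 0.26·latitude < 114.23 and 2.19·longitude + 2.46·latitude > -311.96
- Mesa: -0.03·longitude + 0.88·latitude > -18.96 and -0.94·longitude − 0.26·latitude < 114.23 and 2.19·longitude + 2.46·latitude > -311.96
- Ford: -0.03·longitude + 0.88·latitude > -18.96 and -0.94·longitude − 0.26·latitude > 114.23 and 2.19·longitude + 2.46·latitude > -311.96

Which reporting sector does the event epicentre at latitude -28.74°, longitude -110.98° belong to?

Terrace

-0.03·-110.98 + 0.88·-28.74 = -21.962, which is < -18.96
-0.94·-110.98 − 0.26·-28.74 = 111.794, which is < 114.23
2.19·-110.98 + 2.46·-28.74 = -313.747, which is < -311.96
This sign pattern matches Terrace.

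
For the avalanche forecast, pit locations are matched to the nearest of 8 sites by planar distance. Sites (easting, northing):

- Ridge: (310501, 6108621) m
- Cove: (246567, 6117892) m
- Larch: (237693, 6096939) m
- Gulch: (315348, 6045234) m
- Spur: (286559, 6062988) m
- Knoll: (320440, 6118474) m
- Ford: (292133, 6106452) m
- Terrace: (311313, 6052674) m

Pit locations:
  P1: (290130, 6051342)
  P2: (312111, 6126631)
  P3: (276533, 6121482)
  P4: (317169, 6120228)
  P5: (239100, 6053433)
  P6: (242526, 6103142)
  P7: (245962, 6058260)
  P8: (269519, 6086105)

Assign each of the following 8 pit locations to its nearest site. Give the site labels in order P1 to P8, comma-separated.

P1 → Spur (d²=148381357.00)
P2 → Knoll (d²=135908890.00)
P3 → Ford (d²=469260900.00)
P4 → Knoll (d²=13775957.00)
P5 → Larch (d²=1894751685.00)
P6 → Larch (d²=61835098.00)
P7 → Larch (d²=1564441402.00)
P8 → Spur (d²=824757289.00)

Spur, Knoll, Ford, Knoll, Larch, Larch, Larch, Spur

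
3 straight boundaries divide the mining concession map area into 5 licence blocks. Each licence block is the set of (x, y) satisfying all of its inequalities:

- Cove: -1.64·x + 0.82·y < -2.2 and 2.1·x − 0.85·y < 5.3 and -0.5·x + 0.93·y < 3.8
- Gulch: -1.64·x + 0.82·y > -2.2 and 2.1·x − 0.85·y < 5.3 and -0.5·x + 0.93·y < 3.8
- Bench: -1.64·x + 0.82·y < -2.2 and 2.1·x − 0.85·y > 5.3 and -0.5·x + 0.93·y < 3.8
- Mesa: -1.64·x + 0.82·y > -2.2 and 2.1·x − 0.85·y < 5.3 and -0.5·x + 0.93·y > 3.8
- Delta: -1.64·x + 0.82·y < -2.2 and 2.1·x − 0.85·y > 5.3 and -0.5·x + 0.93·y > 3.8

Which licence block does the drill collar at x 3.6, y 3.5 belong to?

Cove

-1.64·3.6 + 0.82·3.5 = -3.034, which is < -2.2
2.1·3.6 − 0.85·3.5 = 4.585, which is < 5.3
-0.5·3.6 + 0.93·3.5 = 1.455, which is < 3.8
This sign pattern matches Cove.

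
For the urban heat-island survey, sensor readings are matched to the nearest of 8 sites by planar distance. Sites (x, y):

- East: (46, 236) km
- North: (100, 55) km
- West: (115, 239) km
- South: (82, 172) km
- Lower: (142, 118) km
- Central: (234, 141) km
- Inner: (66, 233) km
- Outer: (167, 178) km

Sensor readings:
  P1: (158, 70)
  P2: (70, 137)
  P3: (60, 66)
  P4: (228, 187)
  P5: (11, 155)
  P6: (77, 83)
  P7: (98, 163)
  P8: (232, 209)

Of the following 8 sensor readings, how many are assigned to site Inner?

P1 → Lower
P2 → South
P3 → North
P4 → Central
P5 → South
P6 → North
P7 → South
P8 → Central
0 of the 8 go to Inner.

0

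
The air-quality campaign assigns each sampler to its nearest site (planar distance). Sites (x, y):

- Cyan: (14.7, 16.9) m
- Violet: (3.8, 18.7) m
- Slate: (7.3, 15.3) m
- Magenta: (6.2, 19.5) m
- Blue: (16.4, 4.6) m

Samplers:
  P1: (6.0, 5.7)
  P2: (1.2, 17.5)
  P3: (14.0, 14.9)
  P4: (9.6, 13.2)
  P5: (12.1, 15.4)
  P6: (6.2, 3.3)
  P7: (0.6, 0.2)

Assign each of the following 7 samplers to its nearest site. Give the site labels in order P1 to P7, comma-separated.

Slate, Violet, Cyan, Slate, Cyan, Blue, Blue

P1 → Slate (d²=93.85)
P2 → Violet (d²=8.20)
P3 → Cyan (d²=4.49)
P4 → Slate (d²=9.70)
P5 → Cyan (d²=9.01)
P6 → Blue (d²=105.73)
P7 → Blue (d²=269.00)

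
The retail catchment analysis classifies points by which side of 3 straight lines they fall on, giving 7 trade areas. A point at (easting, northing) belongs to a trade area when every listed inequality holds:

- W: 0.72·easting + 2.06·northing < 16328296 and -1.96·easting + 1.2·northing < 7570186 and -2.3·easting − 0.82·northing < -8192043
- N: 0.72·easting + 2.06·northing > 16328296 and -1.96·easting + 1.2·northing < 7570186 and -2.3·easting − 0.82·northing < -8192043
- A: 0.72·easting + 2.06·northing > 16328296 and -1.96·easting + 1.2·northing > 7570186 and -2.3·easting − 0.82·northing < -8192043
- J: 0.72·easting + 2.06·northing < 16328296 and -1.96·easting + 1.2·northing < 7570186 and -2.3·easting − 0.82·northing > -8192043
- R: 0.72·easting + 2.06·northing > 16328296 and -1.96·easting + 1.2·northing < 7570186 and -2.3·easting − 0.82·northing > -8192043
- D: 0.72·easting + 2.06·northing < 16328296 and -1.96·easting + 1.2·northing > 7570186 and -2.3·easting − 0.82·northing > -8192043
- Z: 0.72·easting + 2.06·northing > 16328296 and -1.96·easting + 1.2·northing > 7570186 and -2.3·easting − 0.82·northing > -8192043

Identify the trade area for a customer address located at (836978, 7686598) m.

0.72·836978 + 2.06·7686598 = 16437016.040, which is > 16328296
-1.96·836978 + 1.2·7686598 = 7583440.720, which is > 7570186
-2.3·836978 − 0.82·7686598 = -8228059.760, which is < -8192043
This sign pattern matches A.

A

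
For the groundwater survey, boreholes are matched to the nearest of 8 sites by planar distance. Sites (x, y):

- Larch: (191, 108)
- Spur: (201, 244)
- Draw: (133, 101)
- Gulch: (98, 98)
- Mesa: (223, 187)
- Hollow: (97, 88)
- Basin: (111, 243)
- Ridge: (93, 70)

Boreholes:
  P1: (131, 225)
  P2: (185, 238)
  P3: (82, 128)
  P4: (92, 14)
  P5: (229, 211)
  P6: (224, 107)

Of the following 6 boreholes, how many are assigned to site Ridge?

1

P1 → Basin
P2 → Spur
P3 → Gulch
P4 → Ridge
P5 → Mesa
P6 → Larch
1 of the 6 goes to Ridge.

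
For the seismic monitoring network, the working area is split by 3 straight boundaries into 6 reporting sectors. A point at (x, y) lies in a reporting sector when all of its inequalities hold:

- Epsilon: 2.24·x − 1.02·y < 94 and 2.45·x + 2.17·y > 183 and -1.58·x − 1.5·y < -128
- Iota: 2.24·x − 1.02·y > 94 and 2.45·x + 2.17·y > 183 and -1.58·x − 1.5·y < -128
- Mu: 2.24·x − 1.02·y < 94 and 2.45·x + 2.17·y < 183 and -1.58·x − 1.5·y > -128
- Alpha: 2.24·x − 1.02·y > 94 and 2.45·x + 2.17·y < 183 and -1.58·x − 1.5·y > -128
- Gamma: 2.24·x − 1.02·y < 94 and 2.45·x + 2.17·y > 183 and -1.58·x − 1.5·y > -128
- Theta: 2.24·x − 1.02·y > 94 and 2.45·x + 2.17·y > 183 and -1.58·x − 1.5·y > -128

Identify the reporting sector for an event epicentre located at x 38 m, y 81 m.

2.24·38 − 1.02·81 = 2.500, which is < 94
2.45·38 + 2.17·81 = 268.870, which is > 183
-1.58·38 − 1.5·81 = -181.540, which is < -128
This sign pattern matches Epsilon.

Epsilon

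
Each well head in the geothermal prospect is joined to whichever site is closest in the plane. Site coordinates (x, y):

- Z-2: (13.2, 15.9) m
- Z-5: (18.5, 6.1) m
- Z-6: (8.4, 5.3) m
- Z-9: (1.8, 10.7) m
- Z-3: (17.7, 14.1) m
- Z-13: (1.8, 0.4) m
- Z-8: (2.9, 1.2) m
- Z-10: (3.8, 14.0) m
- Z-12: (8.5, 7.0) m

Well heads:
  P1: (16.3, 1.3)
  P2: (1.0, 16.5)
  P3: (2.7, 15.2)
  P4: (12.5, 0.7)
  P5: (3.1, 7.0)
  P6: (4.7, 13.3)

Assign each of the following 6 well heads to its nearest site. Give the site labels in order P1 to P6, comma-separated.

P1 → Z-5 (d²=27.88)
P2 → Z-10 (d²=14.09)
P3 → Z-10 (d²=2.65)
P4 → Z-6 (d²=37.97)
P5 → Z-9 (d²=15.38)
P6 → Z-10 (d²=1.30)

Z-5, Z-10, Z-10, Z-6, Z-9, Z-10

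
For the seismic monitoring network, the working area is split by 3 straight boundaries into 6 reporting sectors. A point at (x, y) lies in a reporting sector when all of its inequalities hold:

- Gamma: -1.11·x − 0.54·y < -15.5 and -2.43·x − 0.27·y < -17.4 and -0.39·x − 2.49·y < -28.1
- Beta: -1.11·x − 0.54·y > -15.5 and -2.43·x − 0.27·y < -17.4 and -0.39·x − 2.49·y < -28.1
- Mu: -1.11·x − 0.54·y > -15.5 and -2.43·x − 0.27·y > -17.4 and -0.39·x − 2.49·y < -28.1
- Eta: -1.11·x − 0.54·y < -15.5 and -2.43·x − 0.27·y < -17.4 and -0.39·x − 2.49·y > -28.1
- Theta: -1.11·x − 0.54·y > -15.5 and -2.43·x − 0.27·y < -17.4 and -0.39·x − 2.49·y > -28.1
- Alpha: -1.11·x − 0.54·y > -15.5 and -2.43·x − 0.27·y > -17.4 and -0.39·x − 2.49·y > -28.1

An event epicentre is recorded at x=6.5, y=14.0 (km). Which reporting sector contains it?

Beta

-1.11·6.5 − 0.54·14.0 = -14.775, which is > -15.5
-2.43·6.5 − 0.27·14.0 = -19.575, which is < -17.4
-0.39·6.5 − 2.49·14.0 = -37.395, which is < -28.1
This sign pattern matches Beta.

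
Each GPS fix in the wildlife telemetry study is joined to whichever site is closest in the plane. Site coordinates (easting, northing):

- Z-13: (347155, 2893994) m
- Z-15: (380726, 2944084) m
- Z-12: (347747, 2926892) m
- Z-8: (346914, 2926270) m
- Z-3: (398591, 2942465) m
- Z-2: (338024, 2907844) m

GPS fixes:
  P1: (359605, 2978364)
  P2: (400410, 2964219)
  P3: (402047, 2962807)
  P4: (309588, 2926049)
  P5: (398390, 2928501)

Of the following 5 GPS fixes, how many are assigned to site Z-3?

3

P1 → Z-15
P2 → Z-3
P3 → Z-3
P4 → Z-2
P5 → Z-3
3 of the 5 go to Z-3.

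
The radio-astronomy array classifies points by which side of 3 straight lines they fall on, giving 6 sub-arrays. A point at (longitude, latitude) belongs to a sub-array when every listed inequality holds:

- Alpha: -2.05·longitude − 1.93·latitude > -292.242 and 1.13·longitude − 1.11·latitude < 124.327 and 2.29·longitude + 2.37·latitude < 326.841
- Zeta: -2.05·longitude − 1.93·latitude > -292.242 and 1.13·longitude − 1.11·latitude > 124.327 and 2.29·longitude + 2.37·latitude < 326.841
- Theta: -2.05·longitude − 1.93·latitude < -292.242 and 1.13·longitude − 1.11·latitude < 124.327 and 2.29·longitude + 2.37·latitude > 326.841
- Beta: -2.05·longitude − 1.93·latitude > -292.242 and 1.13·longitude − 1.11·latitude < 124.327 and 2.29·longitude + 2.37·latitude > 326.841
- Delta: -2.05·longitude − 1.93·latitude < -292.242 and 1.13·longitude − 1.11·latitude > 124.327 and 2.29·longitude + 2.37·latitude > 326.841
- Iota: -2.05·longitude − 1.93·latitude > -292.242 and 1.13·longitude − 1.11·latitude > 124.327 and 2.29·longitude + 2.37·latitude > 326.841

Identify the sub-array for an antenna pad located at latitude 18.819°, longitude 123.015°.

Alpha

-2.05·123.015 − 1.93·18.819 = -288.501, which is > -292.242
1.13·123.015 − 1.11·18.819 = 118.118, which is < 124.327
2.29·123.015 + 2.37·18.819 = 326.305, which is < 326.841
This sign pattern matches Alpha.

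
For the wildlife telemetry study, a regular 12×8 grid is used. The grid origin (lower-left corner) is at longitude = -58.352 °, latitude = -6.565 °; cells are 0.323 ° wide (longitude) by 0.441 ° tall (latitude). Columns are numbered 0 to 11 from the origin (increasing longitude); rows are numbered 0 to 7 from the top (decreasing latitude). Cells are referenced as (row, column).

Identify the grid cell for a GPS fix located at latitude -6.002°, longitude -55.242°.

(6, 9)

Column index: ⌊(-55.242 − -58.352) / 0.323⌋ = ⌊9.628⌋ = 9
Row offset from origin: ⌊(-6.002 − -6.565) / 0.441⌋ = ⌊1.277⌋ = 1 → row 6 (counted from top)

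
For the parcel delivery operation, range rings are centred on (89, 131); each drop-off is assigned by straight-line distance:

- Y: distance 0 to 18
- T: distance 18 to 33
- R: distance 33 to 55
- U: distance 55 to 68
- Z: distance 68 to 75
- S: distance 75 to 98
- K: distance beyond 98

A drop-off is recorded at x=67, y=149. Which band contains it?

Distance = √((67−89)² + (149−131)²) = √(484.000 + 324.000) = 28.425.
18 ≤ 28.425 < 33 → T.

T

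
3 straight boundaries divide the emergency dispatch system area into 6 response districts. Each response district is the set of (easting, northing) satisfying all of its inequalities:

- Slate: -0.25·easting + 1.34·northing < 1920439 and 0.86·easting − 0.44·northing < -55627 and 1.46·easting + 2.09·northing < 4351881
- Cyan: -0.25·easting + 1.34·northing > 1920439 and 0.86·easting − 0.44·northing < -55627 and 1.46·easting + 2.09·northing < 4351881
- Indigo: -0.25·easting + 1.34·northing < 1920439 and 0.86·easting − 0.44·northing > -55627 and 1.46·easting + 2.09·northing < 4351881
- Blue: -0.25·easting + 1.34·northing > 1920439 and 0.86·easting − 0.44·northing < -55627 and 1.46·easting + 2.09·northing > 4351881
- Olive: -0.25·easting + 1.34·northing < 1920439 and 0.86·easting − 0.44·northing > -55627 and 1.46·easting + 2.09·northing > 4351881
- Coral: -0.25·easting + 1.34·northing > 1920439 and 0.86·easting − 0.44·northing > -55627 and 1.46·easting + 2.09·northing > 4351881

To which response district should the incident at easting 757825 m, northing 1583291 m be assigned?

Coral

-0.25·757825 + 1.34·1583291 = 1932153.690, which is > 1920439
0.86·757825 − 0.44·1583291 = -44918.540, which is > -55627
1.46·757825 + 2.09·1583291 = 4415502.690, which is > 4351881
This sign pattern matches Coral.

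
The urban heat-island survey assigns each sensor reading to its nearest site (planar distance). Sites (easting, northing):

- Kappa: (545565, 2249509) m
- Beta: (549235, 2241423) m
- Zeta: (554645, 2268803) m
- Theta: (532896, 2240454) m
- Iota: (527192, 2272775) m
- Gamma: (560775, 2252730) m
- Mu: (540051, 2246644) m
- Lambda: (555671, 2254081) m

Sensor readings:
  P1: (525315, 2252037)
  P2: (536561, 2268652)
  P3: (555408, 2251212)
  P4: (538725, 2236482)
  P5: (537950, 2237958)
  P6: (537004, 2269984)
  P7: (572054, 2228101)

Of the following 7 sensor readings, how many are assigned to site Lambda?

P1 → Theta
P2 → Iota
P3 → Lambda
P4 → Theta
P5 → Theta
P6 → Iota
P7 → Beta
1 of the 7 goes to Lambda.

1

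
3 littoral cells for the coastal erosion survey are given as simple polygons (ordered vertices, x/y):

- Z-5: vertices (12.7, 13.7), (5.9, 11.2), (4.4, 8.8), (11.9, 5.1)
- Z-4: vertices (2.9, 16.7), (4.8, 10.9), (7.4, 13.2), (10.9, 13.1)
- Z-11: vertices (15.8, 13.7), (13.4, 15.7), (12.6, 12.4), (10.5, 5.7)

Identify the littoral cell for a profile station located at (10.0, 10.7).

Z-5

Cast a ray rightward from (10.0, 10.7). For each polygon, the edges (by vertex number in listed order) whose endpoints lie on opposite sides of y = 10.7, where each meets that height, and whether that is right or left of the point:
Z-5: 2–3 at x≈5.59 (left), 4–1 at x≈12.42 (right) → 1 crossing.
Z-4: no edge straddles that height → 0 crossings.
Z-11: 3–4 at x≈12.07 (right), 4–1 at x≈13.81 (right) → 2 crossings.
Only Z-5 has an odd count, so the point is inside Z-5.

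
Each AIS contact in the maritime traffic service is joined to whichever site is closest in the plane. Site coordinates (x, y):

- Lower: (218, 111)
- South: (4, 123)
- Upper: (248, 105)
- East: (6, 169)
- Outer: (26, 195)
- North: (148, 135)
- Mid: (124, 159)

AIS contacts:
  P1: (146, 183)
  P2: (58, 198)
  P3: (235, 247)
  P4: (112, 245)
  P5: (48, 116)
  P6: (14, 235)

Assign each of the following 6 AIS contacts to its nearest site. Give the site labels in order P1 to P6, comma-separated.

Mid, Outer, Lower, Mid, South, Outer

P1 → Mid (d²=1060.00)
P2 → Outer (d²=1033.00)
P3 → Lower (d²=18785.00)
P4 → Mid (d²=7540.00)
P5 → South (d²=1985.00)
P6 → Outer (d²=1744.00)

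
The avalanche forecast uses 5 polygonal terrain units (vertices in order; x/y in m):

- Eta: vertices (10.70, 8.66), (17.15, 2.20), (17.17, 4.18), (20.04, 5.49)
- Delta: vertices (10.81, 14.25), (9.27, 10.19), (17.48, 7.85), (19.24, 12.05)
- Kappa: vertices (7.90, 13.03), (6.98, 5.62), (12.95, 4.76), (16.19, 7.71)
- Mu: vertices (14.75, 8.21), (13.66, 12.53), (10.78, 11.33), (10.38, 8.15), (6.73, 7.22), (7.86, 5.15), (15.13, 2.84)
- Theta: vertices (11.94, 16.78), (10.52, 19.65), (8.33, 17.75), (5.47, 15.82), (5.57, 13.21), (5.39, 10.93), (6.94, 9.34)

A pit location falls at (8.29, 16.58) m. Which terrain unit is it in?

Theta

Cast a ray rightward from (8.29, 16.58). For each polygon, the edges (by vertex number in listed order) whose endpoints lie on opposite sides of y = 16.58, where each meets that height, and whether that is right or left of the point:
Eta: no edge straddles that height → 0 crossings.
Delta: no edge straddles that height → 0 crossings.
Kappa: no edge straddles that height → 0 crossings.
Mu: no edge straddles that height → 0 crossings.
Theta: 3–4 at x≈6.596 (left), 7–1 at x≈11.806 (right) → 1 crossing.
Only Theta has an odd count, so the point is inside Theta.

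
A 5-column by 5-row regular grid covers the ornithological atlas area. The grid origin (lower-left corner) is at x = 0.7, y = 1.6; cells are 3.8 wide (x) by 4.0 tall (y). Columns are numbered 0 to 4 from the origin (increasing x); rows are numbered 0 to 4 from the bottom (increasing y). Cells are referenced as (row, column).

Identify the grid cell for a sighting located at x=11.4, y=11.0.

Column index: ⌊(11.4 − 0.7) / 3.8⌋ = ⌊2.816⌋ = 2
Row offset from origin: ⌊(11.0 − 1.6) / 4.0⌋ = ⌊2.350⌋ = 2 → row 2

(2, 2)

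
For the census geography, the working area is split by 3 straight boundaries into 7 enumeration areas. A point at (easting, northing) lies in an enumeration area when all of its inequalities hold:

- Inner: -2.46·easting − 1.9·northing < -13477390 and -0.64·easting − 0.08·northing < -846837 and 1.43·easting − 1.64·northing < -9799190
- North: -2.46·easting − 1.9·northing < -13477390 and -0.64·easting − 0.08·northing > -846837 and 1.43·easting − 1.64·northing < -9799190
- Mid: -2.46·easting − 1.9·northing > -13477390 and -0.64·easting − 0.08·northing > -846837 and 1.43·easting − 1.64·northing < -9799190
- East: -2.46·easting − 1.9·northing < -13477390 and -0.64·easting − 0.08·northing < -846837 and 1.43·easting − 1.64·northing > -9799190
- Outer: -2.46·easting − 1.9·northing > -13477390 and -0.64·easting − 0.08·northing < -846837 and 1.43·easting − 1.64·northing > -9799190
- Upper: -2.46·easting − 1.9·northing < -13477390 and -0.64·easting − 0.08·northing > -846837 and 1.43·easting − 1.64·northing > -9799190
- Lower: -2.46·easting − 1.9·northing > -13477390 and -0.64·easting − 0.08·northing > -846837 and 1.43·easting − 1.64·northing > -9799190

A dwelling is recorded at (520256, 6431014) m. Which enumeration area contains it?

-2.46·520256 − 1.9·6431014 = -13498756.360, which is < -13477390
-0.64·520256 − 0.08·6431014 = -847444.960, which is < -846837
1.43·520256 − 1.64·6431014 = -9802896.880, which is < -9799190
This sign pattern matches Inner.

Inner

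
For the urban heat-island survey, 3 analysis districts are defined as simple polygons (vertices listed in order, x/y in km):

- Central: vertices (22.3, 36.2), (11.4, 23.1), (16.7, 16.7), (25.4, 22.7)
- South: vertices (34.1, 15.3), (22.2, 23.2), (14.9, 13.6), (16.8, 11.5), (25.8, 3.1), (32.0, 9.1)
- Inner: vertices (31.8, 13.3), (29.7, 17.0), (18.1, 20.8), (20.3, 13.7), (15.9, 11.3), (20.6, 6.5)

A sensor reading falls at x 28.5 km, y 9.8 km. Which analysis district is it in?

South

Cast a ray rightward from (28.5, 9.8). For each polygon, the edges (by vertex number in listed order) whose endpoints lie on opposite sides of y = 9.8, where each meets that height, and whether that is right or left of the point:
Central: no edge straddles that height → 0 crossings.
South: 4–5 at x≈18.62 (left), 6–1 at x≈32.24 (right) → 1 crossing.
Inner: 5–6 at x≈17.37 (left), 6–1 at x≈26.04 (left) → 0 crossings.
Only South has an odd count, so the point is inside South.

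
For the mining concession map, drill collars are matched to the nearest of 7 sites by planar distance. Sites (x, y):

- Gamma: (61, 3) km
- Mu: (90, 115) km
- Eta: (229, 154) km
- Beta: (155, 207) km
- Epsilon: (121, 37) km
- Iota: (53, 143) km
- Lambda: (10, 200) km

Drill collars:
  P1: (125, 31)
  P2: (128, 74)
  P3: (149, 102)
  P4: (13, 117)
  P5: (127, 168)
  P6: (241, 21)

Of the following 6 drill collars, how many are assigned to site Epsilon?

P1 → Epsilon
P2 → Epsilon
P3 → Mu
P4 → Iota
P5 → Beta
P6 → Epsilon
3 of the 6 go to Epsilon.

3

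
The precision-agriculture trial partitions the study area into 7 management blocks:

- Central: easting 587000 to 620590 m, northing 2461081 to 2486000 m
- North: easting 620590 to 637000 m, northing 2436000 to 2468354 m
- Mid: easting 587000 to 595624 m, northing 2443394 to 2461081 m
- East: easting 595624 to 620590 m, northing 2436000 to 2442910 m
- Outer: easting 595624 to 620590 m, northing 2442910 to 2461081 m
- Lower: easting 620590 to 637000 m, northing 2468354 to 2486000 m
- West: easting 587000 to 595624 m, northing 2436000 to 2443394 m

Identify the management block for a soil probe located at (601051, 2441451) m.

The point has easting = 601051 and northing = 2441451.
Only East satisfies 595624 ≤ easting ≤ 620590 and 2436000 ≤ northing ≤ 2442910.

East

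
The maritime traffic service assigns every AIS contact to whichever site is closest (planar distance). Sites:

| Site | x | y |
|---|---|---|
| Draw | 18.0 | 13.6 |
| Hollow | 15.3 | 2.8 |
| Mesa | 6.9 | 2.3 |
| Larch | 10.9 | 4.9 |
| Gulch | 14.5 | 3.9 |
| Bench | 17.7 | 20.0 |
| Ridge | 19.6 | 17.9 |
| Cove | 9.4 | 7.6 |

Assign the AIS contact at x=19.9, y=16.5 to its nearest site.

Ridge

Squared distances to each site:
Draw: 12.020; Hollow: 208.850; Mesa: 370.640; Larch: 215.560; Gulch: 187.920; Bench: 17.090; Ridge: 2.050; Cove: 189.460.
Minimum at Ridge.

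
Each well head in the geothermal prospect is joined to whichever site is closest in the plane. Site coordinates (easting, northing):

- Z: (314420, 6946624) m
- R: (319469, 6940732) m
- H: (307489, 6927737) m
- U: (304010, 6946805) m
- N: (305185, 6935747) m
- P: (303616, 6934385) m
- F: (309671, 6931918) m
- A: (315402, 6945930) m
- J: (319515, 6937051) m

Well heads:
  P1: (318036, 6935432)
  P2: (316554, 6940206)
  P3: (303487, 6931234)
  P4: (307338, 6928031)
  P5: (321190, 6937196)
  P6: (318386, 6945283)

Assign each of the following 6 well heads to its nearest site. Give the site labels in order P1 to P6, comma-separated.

J, R, P, H, J, A

P1 → J (d²=4808602.00)
P2 → R (d²=8773901.00)
P3 → P (d²=9945442.00)
P4 → H (d²=109237.00)
P5 → J (d²=2826650.00)
P6 → A (d²=9322865.00)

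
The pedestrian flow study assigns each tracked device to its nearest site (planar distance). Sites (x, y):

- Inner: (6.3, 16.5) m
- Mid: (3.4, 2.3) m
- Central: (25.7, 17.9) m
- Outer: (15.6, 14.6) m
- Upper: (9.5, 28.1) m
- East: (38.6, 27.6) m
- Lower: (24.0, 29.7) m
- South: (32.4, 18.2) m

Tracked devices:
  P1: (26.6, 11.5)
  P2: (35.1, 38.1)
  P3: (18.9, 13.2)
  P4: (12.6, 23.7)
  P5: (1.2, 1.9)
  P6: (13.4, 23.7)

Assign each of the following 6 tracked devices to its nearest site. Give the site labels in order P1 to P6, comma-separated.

Central, East, Outer, Upper, Mid, Upper

P1 → Central (d²=41.77)
P2 → East (d²=122.50)
P3 → Outer (d²=12.85)
P4 → Upper (d²=28.97)
P5 → Mid (d²=5.00)
P6 → Upper (d²=34.57)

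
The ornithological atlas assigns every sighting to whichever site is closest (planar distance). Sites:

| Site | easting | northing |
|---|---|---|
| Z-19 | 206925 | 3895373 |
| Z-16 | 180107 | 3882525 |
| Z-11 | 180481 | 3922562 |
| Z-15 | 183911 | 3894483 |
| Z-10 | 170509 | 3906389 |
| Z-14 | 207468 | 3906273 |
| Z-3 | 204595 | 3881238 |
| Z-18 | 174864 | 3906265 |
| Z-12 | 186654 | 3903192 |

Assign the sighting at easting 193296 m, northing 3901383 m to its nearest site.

Squared distances to each site:
Z-19: 221869741.000; Z-16: 529573885.000; Z-11: 612774266.000; Z-15: 135688225.000; Z-10: 544307405.000; Z-14: 224757684.000; Z-3: 533488426.000; Z-18: 363572548.000; Z-12: 47388645.000.
Minimum at Z-12.

Z-12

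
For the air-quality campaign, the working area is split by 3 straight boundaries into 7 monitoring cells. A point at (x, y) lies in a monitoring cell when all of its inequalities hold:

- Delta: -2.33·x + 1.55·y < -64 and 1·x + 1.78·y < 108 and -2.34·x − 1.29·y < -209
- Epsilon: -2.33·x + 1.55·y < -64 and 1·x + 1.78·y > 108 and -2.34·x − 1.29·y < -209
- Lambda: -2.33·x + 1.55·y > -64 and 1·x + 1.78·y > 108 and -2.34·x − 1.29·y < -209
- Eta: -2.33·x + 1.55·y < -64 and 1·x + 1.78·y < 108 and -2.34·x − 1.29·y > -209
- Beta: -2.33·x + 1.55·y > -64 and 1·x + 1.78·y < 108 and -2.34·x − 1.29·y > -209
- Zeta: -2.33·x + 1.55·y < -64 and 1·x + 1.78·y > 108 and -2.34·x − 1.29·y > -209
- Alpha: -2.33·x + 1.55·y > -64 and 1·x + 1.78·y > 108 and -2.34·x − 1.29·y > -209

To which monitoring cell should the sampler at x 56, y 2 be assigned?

-2.33·56 + 1.55·2 = -127.380, which is < -64
1·56 + 1.78·2 = 59.560, which is < 108
-2.34·56 − 1.29·2 = -133.620, which is > -209
This sign pattern matches Eta.

Eta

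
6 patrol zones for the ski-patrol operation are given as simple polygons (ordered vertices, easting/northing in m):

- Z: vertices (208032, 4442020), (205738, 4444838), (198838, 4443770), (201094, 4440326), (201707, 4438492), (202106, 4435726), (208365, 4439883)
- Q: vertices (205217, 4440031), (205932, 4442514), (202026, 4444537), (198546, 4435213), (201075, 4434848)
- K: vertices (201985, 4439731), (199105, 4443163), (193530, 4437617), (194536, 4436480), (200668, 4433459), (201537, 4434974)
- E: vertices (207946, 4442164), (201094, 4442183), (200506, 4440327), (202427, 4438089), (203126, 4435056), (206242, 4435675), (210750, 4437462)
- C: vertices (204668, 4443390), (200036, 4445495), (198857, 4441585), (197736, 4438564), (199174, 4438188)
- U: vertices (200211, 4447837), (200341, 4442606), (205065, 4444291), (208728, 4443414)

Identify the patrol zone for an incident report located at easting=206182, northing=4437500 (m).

E

Cast a ray rightward from (206182, 4437500). For each polygon, the edges (by vertex number in listed order) whose endpoints lie on opposite sides of northing = 4437500, where each meets that height, and whether that is right or left of the point:
Z: 5–6 at easting≈201850.1 (left), 6–7 at easting≈204777.0 (left) → 0 crossings.
Q: 3–4 at easting≈199399.6 (left), 5–1 at easting≈203194.3 (left) → 0 crossings.
K: 3–4 at easting≈193633.5 (left), 6–1 at easting≈201774.9 (left) → 0 crossings.
E: 4–5 at easting≈202562.7 (left), 7–1 at easting≈210727.3 (right) → 1 crossing.
C: no edge straddles that height → 0 crossings.
U: no edge straddles that height → 0 crossings.
Only E has an odd count, so the point is inside E.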